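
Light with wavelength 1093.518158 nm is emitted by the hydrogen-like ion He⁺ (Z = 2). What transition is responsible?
n = 12 → n = 6

First, find the photon energy from the wavelength (hc = 1239.84 eV·nm):
E = hc/λ = 1239.84 eV·nm / 1093.518158 nm = 1.1338083 eV

The energy levels of He⁺ satisfy E_n = -13.6057 × 2² / n² eV, so an emission n_i → n_f releases
ΔE = 13.6057 × 2² × (1/n_f² − 1/n_i²) eV.

Setting ΔE equal to the photon energy:
1/n_f² − 1/n_i² = 1.1338083 / (13.6057 × 2²) = 0.020833333

Since 1/n_i² must be positive, we need 1/n_f² > 0.020833333, i.e. n_f ≤ 6. For each allowed n_f, solve n_i = (1/n_f² − 0.020833333)^(−1/2) and check whether it is a whole number:
  n_f = 1: 1/n_i² = 1.000000000 − 0.020833333 = 0.979166667 → n_i = 1.011  (not an integer) ✗
  n_f = 2: 1/n_i² = 0.250000000 − 0.020833333 = 0.229166667 → n_i = 2.089  (not an integer) ✗
  n_f = 3: 1/n_i² = 0.111111111 − 0.020833333 = 0.090277778 → n_i = 3.328  (not an integer) ✗
  n_f = 4: 1/n_i² = 0.062500000 − 0.020833333 = 0.041666667 → n_i = 4.899  (not an integer) ✗
  n_f = 5: 1/n_i² = 0.040000000 − 0.020833333 = 0.019166667 → n_i = 7.223  (not an integer) ✗
  n_f = 6: 1/n_i² = 0.027777778 − 0.020833333 = 0.006944445 → n_i = 12.000  → integer, n_i = 12 ✓

Only n_f = 6 gives an integer upper level, n_i = 12.

The transition is from n = 12 to n = 6 (emission).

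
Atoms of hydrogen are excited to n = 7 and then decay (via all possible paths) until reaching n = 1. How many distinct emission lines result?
21

The electron can occupy levels n = 1, 2, ..., 7 during de-excitation — that is m = 7 - 1 + 1 = 7 distinct levels.

The number of distinct spectral lines equals the number of ways to choose 2 of these m levels (each pair gives one possible emission transition):

Number of lines = m(m-1)/2 = 7×6/2 = 21

These correspond to all possible transitions between the 7 levels:
7 → 6, 7 → 5, 7 → 4, 7 → 3, 7 → 2, 7 → 1, 6 → 5, 6 → 4...

Each transition produces a photon with a unique energy (and thus wavelength). This count does not depend on Z.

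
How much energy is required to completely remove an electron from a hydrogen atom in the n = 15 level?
0.0605 eV

The ionization energy is the energy needed to remove the electron completely (n → ∞).

For hydrogen, E_n = -13.6057 eV / n².

At n = 15: E_15 = -13.6057 / 15² = -0.0604698 eV
At n = ∞: E_∞ = 0 eV

Ionization energy = E_∞ - E_15 = 0 - (-0.0604698) = 0.0604698 eV
Ionization energy ≈ 0.0605 eV

This is also called the binding energy of the electron in state n = 15.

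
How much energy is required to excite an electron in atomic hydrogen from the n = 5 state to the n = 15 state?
0.484 eV

The energy levels of a hydrogen-like atom are E_n = -13.6057 eV / n².

Energy at n = 5: E_5 = -13.6057 / 5² = -0.544228 eV
Energy at n = 15: E_15 = -13.6057 / 15² = -0.060470 eV

The excitation energy is the difference:
ΔE = E_15 - E_5
ΔE = -0.060470 - (-0.544228)
ΔE = 0.484 eV

Since this is positive, energy must be absorbed (photon absorption).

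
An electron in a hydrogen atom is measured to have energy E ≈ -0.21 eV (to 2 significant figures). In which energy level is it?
n = 8

The exact energy levels follow E_n = -13.6057 eV / n².

The measured value (-0.21 eV) is reported to only 2 significant figures, so we must test candidate n values and see which one matches to that precision.

Candidate energies:
  n = 6:  E = -13.6057/6² = -0.37794 eV
  n = 7:  E = -13.6057/7² = -0.27767 eV
  n = 8:  E = -13.6057/8² = -0.21259 eV  ← matches
  n = 9:  E = -13.6057/9² = -0.16797 eV
  n = 10:  E = -13.6057/10² = -0.13606 eV

Checking against the measurement of -0.21 eV (2 sig figs), only n = 8 agrees:
E_8 = -0.21259 eV, which rounds to -0.21 eV ✓

Therefore n = 8.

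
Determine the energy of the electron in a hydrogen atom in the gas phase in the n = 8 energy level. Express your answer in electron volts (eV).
-0.2126 eV

The energy levels of a hydrogen-like atom are given by:
E_n = -13.6057 eV / n²

For n = 8:
E_8 = -13.6057 eV / 8²
E_8 = -13.6057 eV / 64
E_8 = -0.2126 eV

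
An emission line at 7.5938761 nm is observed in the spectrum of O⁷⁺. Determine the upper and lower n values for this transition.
n = 4 → n = 2

First, find the photon energy from the wavelength (hc = 1239.84 eV·nm):
E = hc/λ = 1239.84 eV·nm / 7.5938761 nm = 163.26840 eV

The energy levels of O⁷⁺ satisfy E_n = -13.6057 × 8² / n² eV, so an emission n_i → n_f releases
ΔE = 13.6057 × 8² × (1/n_f² − 1/n_i²) eV.

Setting ΔE equal to the photon energy:
1/n_f² − 1/n_i² = 163.26840 / (13.6057 × 8²) = 0.18750000

Since 1/n_i² must be positive, we need 1/n_f² > 0.18750000, i.e. n_f ≤ 2. For each allowed n_f, solve n_i = (1/n_f² − 0.18750000)^(−1/2) and check whether it is a whole number:
  n_f = 1: 1/n_i² = 1.00000000 − 0.18750000 = 0.81250000 → n_i = 1.109  (not an integer) ✗
  n_f = 2: 1/n_i² = 0.25000000 − 0.18750000 = 0.06250000 → n_i = 4.000  → integer, n_i = 4 ✓

Only n_f = 2 gives an integer upper level, n_i = 4.

The transition is from n = 4 to n = 2 (emission).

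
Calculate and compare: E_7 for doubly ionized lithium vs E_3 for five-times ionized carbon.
C⁵⁺ at n = 3 (E = -54.42280 eV)

Using E_n = -13.6057 Z² / n² eV:

Li²⁺ (Z = 3) at n = 7:
E = -13.6057 × 3² / 7² = -13.6057 × 9 / 49 = -2.49900612 eV

C⁵⁺ (Z = 6) at n = 3:
E = -13.6057 × 6² / 3² = -13.6057 × 36 / 9 = -54.42280000 eV

Since -54.42280000 eV < -2.49900612 eV,
C⁵⁺ at n = 3 is more tightly bound (requires more energy to ionize).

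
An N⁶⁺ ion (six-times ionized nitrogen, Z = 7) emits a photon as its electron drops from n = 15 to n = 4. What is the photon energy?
38.70 eV

The energy levels are E_n = -13.6057 Z² eV / n².

Energy at n = 15: E_15 = -13.6057 × 7² / 15² = -2.96302 eV
Energy at n = 4: E_4 = -13.6057 × 7² / 4² = -41.66746 eV

For emission (electron falling to lower state), the photon energy is:
E_photon = E_15 - E_4 = |-2.96302 - (-41.66746)|
E_photon = 38.70 eV

This energy is carried away by the emitted photon.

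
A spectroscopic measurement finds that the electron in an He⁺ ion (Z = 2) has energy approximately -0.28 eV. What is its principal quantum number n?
n = 14

The exact energy levels follow E_n = -13.6057 Z² / n² eV with Z = 2.

The measured value (-0.28 eV) is reported to only 2 significant figures, so we must test candidate n values and see which one matches to that precision.

Candidate energies:
  n = 12:  E = -13.6057 × 2² / 12² = -0.37794 eV
  n = 13:  E = -13.6057 × 2² / 13² = -0.32203 eV
  n = 14:  E = -13.6057 × 2² / 14² = -0.27767 eV  ← matches
  n = 15:  E = -13.6057 × 2² / 15² = -0.24188 eV
  n = 16:  E = -13.6057 × 2² / 16² = -0.21259 eV

Checking against the measurement of -0.28 eV (2 sig figs), only n = 14 agrees:
E_14 = -0.27767 eV, which rounds to -0.28 eV ✓

Therefore n = 14.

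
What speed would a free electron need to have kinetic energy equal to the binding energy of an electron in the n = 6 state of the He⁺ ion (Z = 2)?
7.29e+05 m/s (or 0.243246% of c)

The binding energy at n = 6 for He⁺ is:
E_6 = -13.6057 × 2²/6² = -1.51174444 eV
|E_6| = 1.51174444 eV

Convert to Joules:
KE = 1.51174444 eV × (1.602177 × 10⁻¹⁹ J/eV) = 2.4221e-19 J

Using KE = ½mv²:
v = √(2·KE/m_e)
v = √(2 × 2.4221e-19 J / 9.10938 × 10⁻³¹ kg)
v = 7.29e+05 m/s

This is approximately 0.243246% the speed of light.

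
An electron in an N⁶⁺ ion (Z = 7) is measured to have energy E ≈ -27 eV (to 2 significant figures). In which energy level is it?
n = 5

The exact energy levels follow E_n = -13.6057 Z² / n² eV with Z = 7.

The measured value (-27 eV) is reported to only 2 significant figures, so we must test candidate n values and see which one matches to that precision.

Candidate energies:
  n = 3:  E = -13.6057 × 7² / 3² = -74.07548 eV
  n = 4:  E = -13.6057 × 7² / 4² = -41.66746 eV
  n = 5:  E = -13.6057 × 7² / 5² = -26.66717 eV  ← matches
  n = 6:  E = -13.6057 × 7² / 6² = -18.51887 eV
  n = 7:  E = -13.6057 × 7² / 7² = -13.60570 eV

Checking against the measurement of -27 eV (2 sig figs), only n = 5 agrees:
E_5 = -26.66717 eV, which rounds to -27 eV ✓

Therefore n = 5.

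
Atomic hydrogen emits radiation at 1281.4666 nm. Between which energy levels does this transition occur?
n = 5 → n = 3

First, find the photon energy from the wavelength (hc = 1239.84 eV·nm):
E = hc/λ = 1239.84 eV·nm / 1281.4666 nm = 0.96751644 eV

The energy levels of hydrogen satisfy E_n = -13.6057 / n² eV, so an emission n_i → n_f releases
ΔE = 13.6057 × (1/n_f² − 1/n_i²) eV.

Setting ΔE equal to the photon energy:
1/n_f² − 1/n_i² = 0.96751644 / 13.6057 = 0.071111111

Since 1/n_i² must be positive, we need 1/n_f² > 0.071111111, i.e. n_f ≤ 3. For each allowed n_f, solve n_i = (1/n_f² − 0.071111111)^(−1/2) and check whether it is a whole number:
  n_f = 1: 1/n_i² = 1.000000000 − 0.071111111 = 0.928888889 → n_i = 1.038  (not an integer) ✗
  n_f = 2: 1/n_i² = 0.250000000 − 0.071111111 = 0.178888889 → n_i = 2.364  (not an integer) ✗
  n_f = 3: 1/n_i² = 0.111111111 − 0.071111111 = 0.040000000 → n_i = 5.000  → integer, n_i = 5 ✓

Only n_f = 3 gives an integer upper level, n_i = 5.

The transition is from n = 5 to n = 3 (emission).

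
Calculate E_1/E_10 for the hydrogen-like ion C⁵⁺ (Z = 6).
100.00

Using E_n = -13.6057 Z² / n² eV with Z = 6:

E_1 = -13.6057 × 6² / 1² = -489.8052 / 1 = -489.80520000 eV
E_10 = -13.6057 × 6² / 10² = -489.8052 / 100 = -4.89805200 eV

The ratio is:
E_1/E_10 = (-489.80520000) / (-4.89805200)
E_1/E_10 = (-489.8052/1) / (-489.8052/100)
E_1/E_10 = 100/1
E_1/E_10 = 100.00
(Note: the Z² factors cancel in the ratio.)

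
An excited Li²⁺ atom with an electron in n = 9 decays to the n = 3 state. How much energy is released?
12.093956 eV

The energy levels are E_n = -13.6057 Z² eV / n².

Energy at n = 9: E_9 = -13.6057 × 3² / 9² = -1.511744444 eV
Energy at n = 3: E_3 = -13.6057 × 3² / 3² = -13.605700000 eV

For emission (electron falling to lower state), the photon energy is:
E_photon = E_9 - E_3 = |-1.511744444 - (-13.605700000)|
E_photon = 12.093956 eV

This energy is carried away by the emitted photon.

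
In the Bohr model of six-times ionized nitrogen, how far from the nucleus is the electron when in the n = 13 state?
1.2776 nm (or 12.7758 Å)

The Bohr radius formula is:
r_n = n² a₀ / Z

where a₀ = 0.0529177 nm is the Bohr radius.

For N⁶⁺ (Z = 7) at n = 13:
r_13 = 13² × 0.0529177 nm / 7
r_13 = 169 × 0.0529177 nm / 7
r_13 = 8.94309 nm / 7
r_13 = 1.2776 nm

The electron orbits at approximately 1.2776 nm from the nucleus.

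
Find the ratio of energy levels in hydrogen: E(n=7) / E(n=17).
5.8980

Using E_n = -13.6057 Z² / n² eV with Z = 1:

E_7 = -13.6057 / 7² = -13.6057 / 49 = -0.2776673469 eV
E_17 = -13.6057 / 17² = -13.6057 / 289 = -0.0470785467 eV

The ratio is:
E_7/E_17 = (-0.2776673469) / (-0.0470785467)
E_7/E_17 = (-13.6057/49) / (-13.6057/289)
E_7/E_17 = 289/49
E_7/E_17 = 5.8980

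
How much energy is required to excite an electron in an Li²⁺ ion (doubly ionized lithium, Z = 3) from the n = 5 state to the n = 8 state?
2.9848 eV

The energy levels of a hydrogen-like atom are E_n = -13.6057 Z² eV / n².

Energy at n = 5: E_5 = -13.6057 × 3² / 5² = -4.8980520 eV
Energy at n = 8: E_8 = -13.6057 × 3² / 8² = -1.9133016 eV

The excitation energy is the difference:
ΔE = E_8 - E_5
ΔE = -1.9133016 - (-4.8980520)
ΔE = 2.9848 eV

Since this is positive, energy must be absorbed (photon absorption).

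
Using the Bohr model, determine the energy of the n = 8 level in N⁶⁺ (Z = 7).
-10.41686 eV

For hydrogen-like ions, the energy levels scale with Z²:
E_n = -13.6057 Z² / n² eV

For N⁶⁺ (Z = 7) at n = 8:
E_8 = -13.6057 × 7² / 8²
E_8 = -13.6057 × 49 / 64
E_8 = -666.6793 / 64
E_8 = -10.41686 eV

The energy is 49 times more negative than hydrogen at the same n due to the stronger nuclear charge.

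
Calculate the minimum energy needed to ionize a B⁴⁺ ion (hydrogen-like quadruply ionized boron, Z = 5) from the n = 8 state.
5.31473 eV

The ionization energy is the energy needed to remove the electron completely (n → ∞).

For a hydrogen-like ion with Z = 5, E_n = -13.6057 Z² / n² eV.

At n = 8: E_8 = -13.6057 × 5² / 8² = -5.31472656 eV
At n = ∞: E_∞ = 0 eV

Ionization energy = E_∞ - E_8 = 0 - (-5.31472656) = 5.31472656 eV
Ionization energy ≈ 5.31473 eV

This is also called the binding energy of the electron in state n = 8.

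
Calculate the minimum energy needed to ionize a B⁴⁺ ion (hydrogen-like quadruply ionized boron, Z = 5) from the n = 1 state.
340.142500 eV

The ionization energy is the energy needed to remove the electron completely (n → ∞).

For a hydrogen-like ion with Z = 5, E_n = -13.6057 Z² / n² eV.

At n = 1: E_1 = -13.6057 × 5² / 1² = -340.142500000 eV
At n = ∞: E_∞ = 0 eV

Ionization energy = E_∞ - E_1 = 0 - (-340.142500000) = 340.142500000 eV
Ionization energy ≈ 340.142500 eV

This is also called the binding energy of the electron in state n = 1.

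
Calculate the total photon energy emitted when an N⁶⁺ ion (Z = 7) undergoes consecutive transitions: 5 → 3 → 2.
140.00 eV

The energy levels of N⁶⁺ are E_n = -13.6057 × 7² / n² eV.

First transition (5 → 3):
ΔE₁ = |E_3 - E_5|
ΔE₁ = |-74.07547778 - (-26.66717200)| = 47.40831 eV

Second transition (3 → 2):
ΔE₂ = |E_2 - E_3|
ΔE₂ = |-166.66982500 - (-74.07547778)| = 92.59435 eV

Total energy released:
E_total = ΔE₁ + ΔE₂ = 47.40831 + 92.59435 = 140.00 eV

Note: This equals the direct transition 5 → 2: 140.00 eV ✓
Energy is conserved regardless of the path taken.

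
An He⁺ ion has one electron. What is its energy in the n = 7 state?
-1.110669 eV

For hydrogen-like ions, the energy levels scale with Z²:
E_n = -13.6057 Z² / n² eV

For He⁺ (Z = 2) at n = 7:
E_7 = -13.6057 × 2² / 7²
E_7 = -13.6057 × 4 / 49
E_7 = -54.4228 / 49
E_7 = -1.110669 eV

The energy is 4 times more negative than hydrogen at the same n due to the stronger nuclear charge.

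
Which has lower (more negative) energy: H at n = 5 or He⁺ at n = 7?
He⁺ at n = 7 (E = -1.11 eV)

Using E_n = -13.6057 Z² / n² eV:

H (Z = 1) at n = 5:
E = -13.6057 × 1² / 5² = -13.6057 × 1 / 25 = -0.54423 eV

He⁺ (Z = 2) at n = 7:
E = -13.6057 × 2² / 7² = -13.6057 × 4 / 49 = -1.11067 eV

Since -1.11067 eV < -0.54423 eV,
He⁺ at n = 7 is more tightly bound (requires more energy to ionize).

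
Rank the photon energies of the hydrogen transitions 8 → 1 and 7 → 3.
8 → 1

Calculate the energy for each transition:

Transition 8 → 1:
ΔE₁ = |E_1 - E_8| = |-13.6057/1² - (-13.6057/8²)|
ΔE₁ = |-13.605700000 - (-0.212589063)| = 13.393111 eV

Transition 7 → 3:
ΔE₂ = |E_3 - E_7| = |-13.6057/3² - (-13.6057/7²)|
ΔE₂ = |-1.511744444 - (-0.277667347)| = 1.234077 eV

Since 13.393111 eV > 1.234077 eV, the transition 8 → 1 emits the more energetic photon.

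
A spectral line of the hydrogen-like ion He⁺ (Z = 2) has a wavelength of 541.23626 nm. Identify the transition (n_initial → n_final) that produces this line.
n = 7 → n = 4

First, find the photon energy from the wavelength (hc = 1239.84 eV·nm):
E = hc/λ = 1239.84 eV·nm / 541.23626 nm = 2.2907556 eV

The energy levels of He⁺ satisfy E_n = -13.6057 × 2² / n² eV, so an emission n_i → n_f releases
ΔE = 13.6057 × 2² × (1/n_f² − 1/n_i²) eV.

Setting ΔE equal to the photon energy:
1/n_f² − 1/n_i² = 2.2907556 / (13.6057 × 2²) = 0.042091837

Since 1/n_i² must be positive, we need 1/n_f² > 0.042091837, i.e. n_f ≤ 4. For each allowed n_f, solve n_i = (1/n_f² − 0.042091837)^(−1/2) and check whether it is a whole number:
  n_f = 1: 1/n_i² = 1.000000000 − 0.042091837 = 0.957908163 → n_i = 1.022  (not an integer) ✗
  n_f = 2: 1/n_i² = 0.250000000 − 0.042091837 = 0.207908163 → n_i = 2.193  (not an integer) ✗
  n_f = 3: 1/n_i² = 0.111111111 − 0.042091837 = 0.069019274 → n_i = 3.806  (not an integer) ✗
  n_f = 4: 1/n_i² = 0.062500000 − 0.042091837 = 0.020408163 → n_i = 7.000  → integer, n_i = 7 ✓

Only n_f = 4 gives an integer upper level, n_i = 7.

The transition is from n = 7 to n = 4 (emission).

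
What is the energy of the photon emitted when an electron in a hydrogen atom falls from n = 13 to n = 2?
3.3209 eV

The energy levels are E_n = -13.6057 eV / n².

Energy at n = 13: E_13 = -13.6057 / 13² = -0.0805071 eV
Energy at n = 2: E_2 = -13.6057 / 2² = -3.4014250 eV

For emission (electron falling to lower state), the photon energy is:
E_photon = E_13 - E_2 = |-0.0805071 - (-3.4014250)|
E_photon = 3.3209 eV

This energy is carried away by the emitted photon.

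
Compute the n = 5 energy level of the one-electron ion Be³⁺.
-8.70765 eV

For hydrogen-like ions, the energy levels scale with Z²:
E_n = -13.6057 Z² / n² eV

For Be³⁺ (Z = 4) at n = 5:
E_5 = -13.6057 × 4² / 5²
E_5 = -13.6057 × 16 / 25
E_5 = -217.6912 / 25
E_5 = -8.70765 eV

The energy is 16 times more negative than hydrogen at the same n due to the stronger nuclear charge.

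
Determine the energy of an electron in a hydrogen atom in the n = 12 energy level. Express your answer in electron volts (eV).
-0.0945 eV

The energy levels of a hydrogen-like atom are given by:
E_n = -13.6057 eV / n²

For n = 12:
E_12 = -13.6057 eV / 12²
E_12 = -13.6057 eV / 144
E_12 = -0.0945 eV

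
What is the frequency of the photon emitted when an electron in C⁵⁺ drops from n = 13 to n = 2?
2.891e+16 Hz

First, find the transition energy:
E_13 = -13.6057 × 6² / 13² = -2.8983 eV
E_2 = -13.6057 × 6² / 2² = -122.4513 eV
|ΔE| = |E_2 - E_13| = 119.5530 eV

Convert to Joules: E = 119.5530 eV × (1.602177 × 10⁻¹⁹ J/eV) = 1.91545e-17 J

Using E = hf:
f = E/h = 1.91545e-17 J / (6.62607 × 10⁻³⁴ J·s)
f = 2.891e+16 Hz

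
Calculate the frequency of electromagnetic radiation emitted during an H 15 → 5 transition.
1.17e+14 Hz

First, find the transition energy:
E_15 = -13.6057 / 15² = -0.060470 eV
E_5 = -13.6057 / 5² = -0.544228 eV
|ΔE| = |E_5 - E_15| = 0.483758 eV

Convert to Joules: E = 0.483758 eV × (1.602177 × 10⁻¹⁹ J/eV) = 7.7507e-20 J

Using E = hf:
f = E/h = 7.7507e-20 J / (6.62607 × 10⁻³⁴ J·s)
f = 1.17e+14 Hz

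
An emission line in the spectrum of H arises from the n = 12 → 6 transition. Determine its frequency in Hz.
6.8538e+13 Hz

First, find the transition energy:
E_12 = -13.6057 / 12² = -0.09448403 eV
E_6 = -13.6057 / 6² = -0.37793611 eV
|ΔE| = |E_6 - E_12| = 0.28345208 eV

Convert to Joules: E = 0.28345208 eV × (1.602177 × 10⁻¹⁹ J/eV) = 4.541404e-20 J

Using E = hf:
f = E/h = 4.541404e-20 J / (6.62607 × 10⁻³⁴ J·s)
f = 6.8538e+13 Hz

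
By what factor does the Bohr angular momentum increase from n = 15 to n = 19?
1.27

In the Bohr model, L_n = nℏ, so the ratio is purely the ratio of quantum numbers:

L_19/L_15 = 19ℏ / 15ℏ = 19/15 = 1.27

The angular momentum scales linearly with n.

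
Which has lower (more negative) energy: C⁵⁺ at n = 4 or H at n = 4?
C⁵⁺ at n = 4 (E = -30.613 eV)

Using E_n = -13.6057 Z² / n² eV:

C⁵⁺ (Z = 6) at n = 4:
E = -13.6057 × 6² / 4² = -13.6057 × 36 / 16 = -30.612825 eV

H (Z = 1) at n = 4:
E = -13.6057 × 1² / 4² = -13.6057 × 1 / 16 = -0.850356 eV

Since -30.612825 eV < -0.850356 eV,
C⁵⁺ at n = 4 is more tightly bound (requires more energy to ionize).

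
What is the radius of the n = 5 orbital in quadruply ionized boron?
0.26459 nm (or 2.64589 Å)

The Bohr radius formula is:
r_n = n² a₀ / Z

where a₀ = 0.05291772 nm is the Bohr radius.

For B⁴⁺ (Z = 5) at n = 5:
r_5 = 5² × 0.05291772 nm / 5
r_5 = 25 × 0.05291772 nm / 5
r_5 = 1.322943 nm / 5
r_5 = 0.26459 nm

The electron orbits at approximately 0.26459 nm from the nucleus.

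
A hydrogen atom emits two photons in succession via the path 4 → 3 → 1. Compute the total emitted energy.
12.755344 eV

The energy levels of hydrogen are E_n = -13.6057 / n² eV.

First transition (4 → 3):
ΔE₁ = |E_3 - E_4|
ΔE₁ = |-1.511744444444 - (-0.850356250000)| = 0.661388194 eV

Second transition (3 → 1):
ΔE₂ = |E_1 - E_3|
ΔE₂ = |-13.605700000000 - (-1.511744444444)| = 12.093955556 eV

Total energy released:
E_total = ΔE₁ + ΔE₂ = 0.661388194 + 12.093955556 = 12.755344 eV

Note: This equals the direct transition 4 → 1: 12.755344 eV ✓
Energy is conserved regardless of the path taken.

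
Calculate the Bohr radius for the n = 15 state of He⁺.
5.9532 nm (or 59.5324 Å)

The Bohr radius formula is:
r_n = n² a₀ / Z

where a₀ = 0.0529177 nm is the Bohr radius.

For He⁺ (Z = 2) at n = 15:
r_15 = 15² × 0.0529177 nm / 2
r_15 = 225 × 0.0529177 nm / 2
r_15 = 11.90648 nm / 2
r_15 = 5.9532 nm

The electron orbits at approximately 5.9532 nm from the nucleus.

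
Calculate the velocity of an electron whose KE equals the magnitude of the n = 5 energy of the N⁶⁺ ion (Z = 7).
3.063e+06 m/s (or 1.0216% of c)

The binding energy at n = 5 for N⁶⁺ is:
E_5 = -13.6057 × 7²/5² = -26.667172 eV
|E_5| = 26.667172 eV

Convert to Joules:
KE = 26.667172 eV × (1.602177 × 10⁻¹⁹ J/eV) = 4.27255e-18 J

Using KE = ½mv²:
v = √(2·KE/m_e)
v = √(2 × 4.27255e-18 J / 9.10938 × 10⁻³¹ kg)
v = 3.063e+06 m/s

This is approximately 1.0216% the speed of light.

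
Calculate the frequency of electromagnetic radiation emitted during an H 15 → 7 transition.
5.25e+13 Hz

First, find the transition energy:
E_15 = -13.6057 / 15² = -0.0604698 eV
E_7 = -13.6057 / 7² = -0.2776673 eV
|ΔE| = |E_7 - E_15| = 0.2171975 eV

Convert to Joules: E = 0.2171975 eV × (1.602177 × 10⁻¹⁹ J/eV) = 3.4799e-20 J

Using E = hf:
f = E/h = 3.4799e-20 J / (6.62607 × 10⁻³⁴ J·s)
f = 5.25e+13 Hz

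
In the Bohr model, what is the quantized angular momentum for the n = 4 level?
4.218e-34 J·s (or 4ℏ)

In the Bohr model, angular momentum is quantized:
L = nℏ

where ℏ = h/(2π) = 1.05457e-34 J·s

For n = 4:
L = 4 × 1.05457e-34 J·s
L = 4.218e-34 J·s

This can also be written as L = 4ℏ.
The angular momentum is an integer multiple of the reduced Planck constant.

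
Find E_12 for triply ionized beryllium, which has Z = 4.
-1.511744 eV

For hydrogen-like ions, the energy levels scale with Z²:
E_n = -13.6057 Z² / n² eV

For Be³⁺ (Z = 4) at n = 12:
E_12 = -13.6057 × 4² / 12²
E_12 = -13.6057 × 16 / 144
E_12 = -217.6912 / 144
E_12 = -1.511744 eV

The energy is 16 times more negative than hydrogen at the same n due to the stronger nuclear charge.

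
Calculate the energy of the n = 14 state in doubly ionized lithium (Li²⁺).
-0.62475 eV

For hydrogen-like ions, the energy levels scale with Z²:
E_n = -13.6057 Z² / n² eV

For Li²⁺ (Z = 3) at n = 14:
E_14 = -13.6057 × 3² / 14²
E_14 = -13.6057 × 9 / 196
E_14 = -122.4513 / 196
E_14 = -0.62475 eV

The energy is 9 times more negative than hydrogen at the same n due to the stronger nuclear charge.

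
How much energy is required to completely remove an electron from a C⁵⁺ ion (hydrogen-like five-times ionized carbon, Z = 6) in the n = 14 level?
2.49901 eV

The ionization energy is the energy needed to remove the electron completely (n → ∞).

For a hydrogen-like ion with Z = 6, E_n = -13.6057 Z² / n² eV.

At n = 14: E_14 = -13.6057 × 6² / 14² = -2.49900612 eV
At n = ∞: E_∞ = 0 eV

Ionization energy = E_∞ - E_14 = 0 - (-2.49900612) = 2.49900612 eV
Ionization energy ≈ 2.49901 eV

This is also called the binding energy of the electron in state n = 14.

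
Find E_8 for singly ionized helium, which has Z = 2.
-0.850 eV

For hydrogen-like ions, the energy levels scale with Z²:
E_n = -13.6057 Z² / n² eV

For He⁺ (Z = 2) at n = 8:
E_8 = -13.6057 × 2² / 8²
E_8 = -13.6057 × 4 / 64
E_8 = -54.4228 / 64
E_8 = -0.850 eV

The energy is 4 times more negative than hydrogen at the same n due to the stronger nuclear charge.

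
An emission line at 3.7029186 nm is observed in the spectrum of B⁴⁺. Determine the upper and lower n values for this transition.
n = 8 → n = 1

First, find the photon energy from the wavelength (hc = 1239.84 eV·nm):
E = hc/λ = 1239.84 eV·nm / 3.7029186 nm = 334.82778 eV

The energy levels of B⁴⁺ satisfy E_n = -13.6057 × 5² / n² eV, so an emission n_i → n_f releases
ΔE = 13.6057 × 5² × (1/n_f² − 1/n_i²) eV.

Setting ΔE equal to the photon energy:
1/n_f² − 1/n_i² = 334.82778 / (13.6057 × 5²) = 0.98437502

Since 1/n_i² must be positive, we need 1/n_f² > 0.98437502, i.e. n_f ≤ 1. For each allowed n_f, solve n_i = (1/n_f² − 0.98437502)^(−1/2) and check whether it is a whole number:
  n_f = 1: 1/n_i² = 1.00000000 − 0.98437502 = 0.01562498 → n_i = 8.000  → integer, n_i = 8 ✓

Only n_f = 1 gives an integer upper level, n_i = 8.

The transition is from n = 8 to n = 1 (emission).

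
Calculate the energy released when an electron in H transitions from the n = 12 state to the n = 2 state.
3.307 eV

The energy levels are E_n = -13.6057 eV / n².

Energy at n = 12: E_12 = -13.6057 / 12² = -0.094484 eV
Energy at n = 2: E_2 = -13.6057 / 2² = -3.401425 eV

For emission (electron falling to lower state), the photon energy is:
E_photon = E_12 - E_2 = |-0.094484 - (-3.401425)|
E_photon = 3.307 eV

This energy is carried away by the emitted photon.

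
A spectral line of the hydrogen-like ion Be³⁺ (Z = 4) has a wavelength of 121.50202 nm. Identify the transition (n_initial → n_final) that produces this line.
n = 8 → n = 4

First, find the photon energy from the wavelength (hc = 1239.84 eV·nm):
E = hc/λ = 1239.84 eV·nm / 121.50202 nm = 10.204275 eV

The energy levels of Be³⁺ satisfy E_n = -13.6057 × 4² / n² eV, so an emission n_i → n_f releases
ΔE = 13.6057 × 4² × (1/n_f² − 1/n_i²) eV.

Setting ΔE equal to the photon energy:
1/n_f² − 1/n_i² = 10.204275 / (13.6057 × 4²) = 0.046875000

Since 1/n_i² must be positive, we need 1/n_f² > 0.046875000, i.e. n_f ≤ 4. For each allowed n_f, solve n_i = (1/n_f² − 0.046875000)^(−1/2) and check whether it is a whole number:
  n_f = 1: 1/n_i² = 1.000000000 − 0.046875000 = 0.953125000 → n_i = 1.024  (not an integer) ✗
  n_f = 2: 1/n_i² = 0.250000000 − 0.046875000 = 0.203125000 → n_i = 2.219  (not an integer) ✗
  n_f = 3: 1/n_i² = 0.111111111 − 0.046875000 = 0.064236111 → n_i = 3.946  (not an integer) ✗
  n_f = 4: 1/n_i² = 0.062500000 − 0.046875000 = 0.015625000 → n_i = 8.000  → integer, n_i = 8 ✓

Only n_f = 4 gives an integer upper level, n_i = 8.

The transition is from n = 8 to n = 4 (emission).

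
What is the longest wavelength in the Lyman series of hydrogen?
121.502 nm

The longest wavelength corresponds to the smallest energy transition in the series.
The Lyman series has all transitions ending at n_f = 1.

For H, the first line (α-line) is the jump from n = 2 to n = 1:
E_2 = -13.6057 / 2² = -3.401425 eV
E_1 = -13.6057 / 1² = -13.605700 eV
ΔE = E_2 - E_1 = 10.204275 eV

λ = hc/E = 1239.84 eV·nm / 10.204275 eV
λ = 121.502 nm

This is the α-line of the Lyman series in H.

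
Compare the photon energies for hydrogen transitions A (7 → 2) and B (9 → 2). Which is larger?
9 → 2

Calculate the energy for each transition:

Transition 7 → 2:
ΔE₁ = |E_2 - E_7| = |-13.6057/2² - (-13.6057/7²)|
ΔE₁ = |-3.401425000 - (-0.277667347)| = 3.123758 eV

Transition 9 → 2:
ΔE₂ = |E_2 - E_9| = |-13.6057/2² - (-13.6057/9²)|
ΔE₂ = |-3.401425000 - (-0.167971605)| = 3.233453 eV

Since 3.233453 eV > 3.123758 eV, the transition 9 → 2 emits the more energetic photon.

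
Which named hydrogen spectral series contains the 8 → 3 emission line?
Paschen series

The spectral series in hydrogen are named based on the final (lower) energy level:
- Lyman series: n_final = 1 (ultraviolet)
- Balmer series: n_final = 2 (visible/near-UV)
- Paschen series: n_final = 3 (infrared)
- Brackett series: n_final = 4 (infrared)
- Pfund series: n_final = 5 (far infrared)

Since this transition ends at n = 3, it belongs to the Paschen series.

For reference, this 8 → 3 line has photon energy
ΔE = 13.6057 eV × (1/3² - 1/8²) = 1.2991554 eV,
corresponding to wavelength λ = hc/ΔE = 1239.84 eV·nm / 1.2991554 eV = 954.343 nm in the infrared region.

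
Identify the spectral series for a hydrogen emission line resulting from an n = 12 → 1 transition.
Lyman series

The spectral series in hydrogen are named based on the final (lower) energy level:
- Lyman series: n_final = 1 (ultraviolet)
- Balmer series: n_final = 2 (visible/near-UV)
- Paschen series: n_final = 3 (infrared)
- Brackett series: n_final = 4 (infrared)
- Pfund series: n_final = 5 (far infrared)

Since this transition ends at n = 1, it belongs to the Lyman series.

For reference, this 12 → 1 line has photon energy
ΔE = 13.6057 eV × (1/1² - 1/12²) = 13.511216 eV,
corresponding to wavelength λ = hc/ΔE = 1239.84 eV·nm / 13.511216 eV = 91.7638 nm in the ultraviolet region.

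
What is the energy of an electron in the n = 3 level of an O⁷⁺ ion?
-96.75164 eV

For hydrogen-like ions, the energy levels scale with Z²:
E_n = -13.6057 Z² / n² eV

For O⁷⁺ (Z = 8) at n = 3:
E_3 = -13.6057 × 8² / 3²
E_3 = -13.6057 × 64 / 9
E_3 = -870.7648 / 9
E_3 = -96.75164 eV

The energy is 64 times more negative than hydrogen at the same n due to the stronger nuclear charge.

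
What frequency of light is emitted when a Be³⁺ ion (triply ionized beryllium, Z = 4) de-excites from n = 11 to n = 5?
1.67e+15 Hz

First, find the transition energy:
E_11 = -13.6057 × 4² / 11² = -1.79910083 eV
E_5 = -13.6057 × 4² / 5² = -8.70764800 eV
|ΔE| = |E_5 - E_11| = 6.90854717 eV

Convert to Joules: E = 6.90854717 eV × (1.602177 × 10⁻¹⁹ J/eV) = 1.1069e-18 J

Using E = hf:
f = E/h = 1.1069e-18 J / (6.62607 × 10⁻³⁴ J·s)
f = 1.67e+15 Hz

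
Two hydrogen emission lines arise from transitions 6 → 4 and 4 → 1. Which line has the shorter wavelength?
4 → 1

Calculate the energy for each transition:

Transition 6 → 4:
ΔE₁ = |E_4 - E_6| = |-13.6057/4² - (-13.6057/6²)|
ΔE₁ = |-0.850356250 - (-0.377936111)| = 0.472420 eV

Transition 4 → 1:
ΔE₂ = |E_1 - E_4| = |-13.6057/1² - (-13.6057/4²)|
ΔE₂ = |-13.605700000 - (-0.850356250)| = 12.755344 eV

Since 12.755344 eV > 0.472420 eV, the transition 4 → 1 emits the more energetic photon.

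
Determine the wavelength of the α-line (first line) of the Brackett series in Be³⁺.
253.12920 nm

The longest wavelength corresponds to the smallest energy transition in the series.
The Brackett series has all transitions ending at n_f = 4.

For Be³⁺ (Z = 4), the first line (α-line) is the jump from n = 5 to n = 4:
E_5 = -13.6057 × 4² / 5² = -8.707648000 eV
E_4 = -13.6057 × 4² / 4² = -13.605700000 eV
ΔE = E_5 - E_4 = 4.898052000 eV

λ = hc/E = 1239.84 eV·nm / 4.898052000 eV
λ = 253.12920 nm

This is the α-line of the Brackett series in Be³⁺.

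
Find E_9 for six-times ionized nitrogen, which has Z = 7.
-8.23061 eV

For hydrogen-like ions, the energy levels scale with Z²:
E_n = -13.6057 Z² / n² eV

For N⁶⁺ (Z = 7) at n = 9:
E_9 = -13.6057 × 7² / 9²
E_9 = -13.6057 × 49 / 81
E_9 = -666.6793 / 81
E_9 = -8.23061 eV

The energy is 49 times more negative than hydrogen at the same n due to the stronger nuclear charge.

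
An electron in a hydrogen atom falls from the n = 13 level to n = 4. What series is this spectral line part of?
Brackett series

The spectral series in hydrogen are named based on the final (lower) energy level:
- Lyman series: n_final = 1 (ultraviolet)
- Balmer series: n_final = 2 (visible/near-UV)
- Paschen series: n_final = 3 (infrared)
- Brackett series: n_final = 4 (infrared)
- Pfund series: n_final = 5 (far infrared)

Since this transition ends at n = 4, it belongs to the Brackett series.

For reference, this 13 → 4 line has photon energy
ΔE = 13.6057 eV × (1/4² - 1/13²) = 0.76984914941 eV,
corresponding to wavelength λ = hc/ΔE = 1239.84 eV·nm / 0.76984914941 eV = 1610.49733 nm in the infrared region.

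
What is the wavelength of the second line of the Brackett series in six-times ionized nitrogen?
53.560 nm

The lines of a series are numbered from the longest wavelength (smallest ΔE) outward; the second line is the transition from n = n_f + 2 to n_f.
The Brackett series has all transitions ending at n_f = 4.

For N⁶⁺ (Z = 7), the second line (β-line) is the jump from n = 6 to n = 4:
E_6 = -13.6057 × 7² / 6² = -18.51887 eV
E_4 = -13.6057 × 7² / 4² = -41.66746 eV
ΔE = E_6 - E_4 = 23.14859 eV

λ = hc/E = 1239.84 eV·nm / 23.14859 eV
λ = 53.560 nm

This is the β-line of the Brackett series in N⁶⁺.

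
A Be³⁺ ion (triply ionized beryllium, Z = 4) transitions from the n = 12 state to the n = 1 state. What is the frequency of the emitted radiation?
5.2272e+16 Hz

First, find the transition energy:
E_12 = -13.6057 × 4² / 12² = -1.511744 eV
E_1 = -13.6057 × 4² / 1² = -217.691200 eV
|ΔE| = |E_1 - E_12| = 216.179456 eV

Convert to Joules: E = 216.179456 eV × (1.602177 × 10⁻¹⁹ J/eV) = 3.463578e-17 J

Using E = hf:
f = E/h = 3.463578e-17 J / (6.62607 × 10⁻³⁴ J·s)
f = 5.2272e+16 Hz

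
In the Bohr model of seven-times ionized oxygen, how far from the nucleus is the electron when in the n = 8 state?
0.423342 nm (or 4.233418 Å)

The Bohr radius formula is:
r_n = n² a₀ / Z

where a₀ = 0.052917721 nm is the Bohr radius.

For O⁷⁺ (Z = 8) at n = 8:
r_8 = 8² × 0.052917721 nm / 8
r_8 = 64 × 0.052917721 nm / 8
r_8 = 3.3867341 nm / 8
r_8 = 0.423342 nm

The electron orbits at approximately 0.423342 nm from the nucleus.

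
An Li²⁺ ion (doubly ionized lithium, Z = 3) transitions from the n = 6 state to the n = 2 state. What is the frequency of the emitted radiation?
6.580e+15 Hz

First, find the transition energy:
E_6 = -13.6057 × 3² / 6² = -3.40142500 eV
E_2 = -13.6057 × 3² / 2² = -30.61282500 eV
|ΔE| = |E_2 - E_6| = 27.21140000 eV

Convert to Joules: E = 27.21140000 eV × (1.602177 × 10⁻¹⁹ J/eV) = 4.35975e-18 J

Using E = hf:
f = E/h = 4.35975e-18 J / (6.62607 × 10⁻³⁴ J·s)
f = 6.580e+15 Hz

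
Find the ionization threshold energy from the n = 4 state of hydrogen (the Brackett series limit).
0.85 eV

The series limit corresponds to the transition from n = ∞ to n = 4.
This is the highest energy (shortest wavelength) transition in the Brackett series.

E_∞ = 0 eV
E_4 = -13.6057 / 4² = -0.85 eV

Energy at series limit:
ΔE = E_∞ - E_4 = 0 - (-0.85) = 0.85 eV

This energy equals the ionization energy from the n = 4 state of hydrogen.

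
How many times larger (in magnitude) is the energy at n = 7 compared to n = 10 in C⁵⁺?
2.04

Using E_n = -13.6057 Z² / n² eV with Z = 6:

E_7 = -13.6057 × 6² / 7² = -489.8052 / 49 = -9.99602449 eV
E_10 = -13.6057 × 6² / 10² = -489.8052 / 100 = -4.89805200 eV

The ratio is:
E_7/E_10 = (-9.99602449) / (-4.89805200)
E_7/E_10 = (-489.8052/49) / (-489.8052/100)
E_7/E_10 = 100/49
E_7/E_10 = 2.04
(Note: the Z² factors cancel in the ratio.)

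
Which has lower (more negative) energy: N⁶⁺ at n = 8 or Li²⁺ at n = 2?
Li²⁺ at n = 2 (E = -30.613 eV)

Using E_n = -13.6057 Z² / n² eV:

N⁶⁺ (Z = 7) at n = 8:
E = -13.6057 × 7² / 8² = -13.6057 × 49 / 64 = -10.416864 eV

Li²⁺ (Z = 3) at n = 2:
E = -13.6057 × 3² / 2² = -13.6057 × 9 / 4 = -30.612825 eV

Since -30.612825 eV < -10.416864 eV,
Li²⁺ at n = 2 is more tightly bound (requires more energy to ionize).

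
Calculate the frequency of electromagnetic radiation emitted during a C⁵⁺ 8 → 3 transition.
1.13088e+16 Hz

First, find the transition energy:
E_8 = -13.6057 × 6² / 8² = -7.6532063 eV
E_3 = -13.6057 × 6² / 3² = -54.4228000 eV
|ΔE| = |E_3 - E_8| = 46.7695937 eV

Convert to Joules: E = 46.7695937 eV × (1.602177 × 10⁻¹⁹ J/eV) = 7.4933167e-18 J

Using E = hf:
f = E/h = 7.4933167e-18 J / (6.62607 × 10⁻³⁴ J·s)
f = 1.13088e+16 Hz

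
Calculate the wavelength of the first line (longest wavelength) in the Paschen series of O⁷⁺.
29.29066 nm

The longest wavelength corresponds to the smallest energy transition in the series.
The Paschen series has all transitions ending at n_f = 3.

For O⁷⁺ (Z = 8), the first line (α-line) is the jump from n = 4 to n = 3:
E_4 = -13.6057 × 8² / 4² = -54.4228000 eV
E_3 = -13.6057 × 8² / 3² = -96.7516444 eV
ΔE = E_4 - E_3 = 42.3288444 eV

λ = hc/E = 1239.84 eV·nm / 42.3288444 eV
λ = 29.29066 nm

This is the α-line of the Paschen series in O⁷⁺.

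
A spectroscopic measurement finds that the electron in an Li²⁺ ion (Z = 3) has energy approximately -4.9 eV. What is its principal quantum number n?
n = 5

The exact energy levels follow E_n = -13.6057 Z² / n² eV with Z = 3.

The measured value (-4.9 eV) is reported to only 2 significant figures, so we must test candidate n values and see which one matches to that precision.

Candidate energies:
  n = 3:  E = -13.6057 × 3² / 3² = -13.60570 eV
  n = 4:  E = -13.6057 × 3² / 4² = -7.65321 eV
  n = 5:  E = -13.6057 × 3² / 5² = -4.89805 eV  ← matches
  n = 6:  E = -13.6057 × 3² / 6² = -3.40143 eV
  n = 7:  E = -13.6057 × 3² / 7² = -2.49901 eV

Checking against the measurement of -4.9 eV (2 sig figs), only n = 5 agrees:
E_5 = -4.89805 eV, which rounds to -4.9 eV ✓

Therefore n = 5.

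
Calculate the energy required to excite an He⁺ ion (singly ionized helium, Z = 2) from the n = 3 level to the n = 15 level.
5.80510 eV

The energy levels of a hydrogen-like atom are E_n = -13.6057 Z² eV / n².

Energy at n = 3: E_3 = -13.6057 × 2² / 3² = -6.04697778 eV
Energy at n = 15: E_15 = -13.6057 × 2² / 15² = -0.24187911 eV

The excitation energy is the difference:
ΔE = E_15 - E_3
ΔE = -0.24187911 - (-6.04697778)
ΔE = 5.80510 eV

Since this is positive, energy must be absorbed (photon absorption).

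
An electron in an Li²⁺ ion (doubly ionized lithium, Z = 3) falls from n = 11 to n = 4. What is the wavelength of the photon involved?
186.68881 nm

First, find the transition energy using E_n = -13.6057 Z² / n² eV:
E_11 = -13.6057 × 3² / 11² = -1.011994215 eV
E_4 = -13.6057 × 3² / 4² = -7.653206250 eV

Photon energy: |ΔE| = |E_4 - E_11| = 6.641212035 eV

Convert to wavelength using E = hc/λ with hc = 1239.84 eV·nm:
λ = hc/E = 1239.84 eV·nm / 6.641212035 eV
λ = 186.68881 nm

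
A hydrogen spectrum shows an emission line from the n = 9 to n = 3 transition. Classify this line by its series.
Paschen series

The spectral series in hydrogen are named based on the final (lower) energy level:
- Lyman series: n_final = 1 (ultraviolet)
- Balmer series: n_final = 2 (visible/near-UV)
- Paschen series: n_final = 3 (infrared)
- Brackett series: n_final = 4 (infrared)
- Pfund series: n_final = 5 (far infrared)

Since this transition ends at n = 3, it belongs to the Paschen series.

For reference, this 9 → 3 line has photon energy
ΔE = 13.6057 eV × (1/3² - 1/9²) = 1.34377284 eV,
corresponding to wavelength λ = hc/ΔE = 1239.84 eV·nm / 1.34377284 eV = 922.6559 nm in the infrared region.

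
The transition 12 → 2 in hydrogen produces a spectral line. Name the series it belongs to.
Balmer series

The spectral series in hydrogen are named based on the final (lower) energy level:
- Lyman series: n_final = 1 (ultraviolet)
- Balmer series: n_final = 2 (visible/near-UV)
- Paschen series: n_final = 3 (infrared)
- Brackett series: n_final = 4 (infrared)
- Pfund series: n_final = 5 (far infrared)

Since this transition ends at n = 2, it belongs to the Balmer series.

For reference, this 12 → 2 line has photon energy
ΔE = 13.6057 eV × (1/2² - 1/12²) = 3.30694097 eV,
corresponding to wavelength λ = hc/ΔE = 1239.84 eV·nm / 3.30694097 eV = 374.9205 nm in the visible/near-UV region.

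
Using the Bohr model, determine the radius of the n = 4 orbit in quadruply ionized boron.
0.1693 nm (or 1.6934 Å)

The Bohr radius formula is:
r_n = n² a₀ / Z

where a₀ = 0.0529177 nm is the Bohr radius.

For B⁴⁺ (Z = 5) at n = 4:
r_4 = 4² × 0.0529177 nm / 5
r_4 = 16 × 0.0529177 nm / 5
r_4 = 0.84668 nm / 5
r_4 = 0.1693 nm

The electron orbits at approximately 0.1693 nm from the nucleus.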